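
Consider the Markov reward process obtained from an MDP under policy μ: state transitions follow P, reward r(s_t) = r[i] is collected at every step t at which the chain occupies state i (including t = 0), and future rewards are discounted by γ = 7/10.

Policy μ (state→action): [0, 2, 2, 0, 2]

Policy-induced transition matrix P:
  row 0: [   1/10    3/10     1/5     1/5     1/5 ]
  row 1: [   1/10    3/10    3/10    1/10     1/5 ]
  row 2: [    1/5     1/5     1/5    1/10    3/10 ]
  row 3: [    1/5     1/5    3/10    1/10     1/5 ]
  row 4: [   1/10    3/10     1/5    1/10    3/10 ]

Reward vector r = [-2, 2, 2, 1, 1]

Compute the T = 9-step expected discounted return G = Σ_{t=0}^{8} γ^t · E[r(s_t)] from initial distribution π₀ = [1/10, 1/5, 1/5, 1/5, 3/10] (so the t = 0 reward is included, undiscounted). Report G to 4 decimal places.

t=0: π = [0.1000, 0.2000, 0.2000, 0.2000, 0.3000], E[r] = 1.1000, γ^t·E[r] = 1.100000, running G = 1.100000
t=1: π = [0.1400, 0.2600, 0.2400, 0.1100, 0.2500], E[r] = 1.0800, γ^t·E[r] = 0.756000, running G = 1.856000
t=2: π = [0.1350, 0.2650, 0.2370, 0.1140, 0.2490], E[r] = 1.0970, γ^t·E[r] = 0.537530, running G = 2.393530
t=3: π = [0.1351, 0.2649, 0.2379, 0.1135, 0.2486], E[r] = 1.0975, γ^t·E[r] = 0.376443, running G = 2.769973
t=4: π = [0.1351, 0.2649, 0.2378, 0.1135, 0.2487], E[r] = 1.0973, γ^t·E[r] = 0.263457, running G = 3.033429
t=5: π = [0.1351, 0.2649, 0.2378, 0.1135, 0.2486], E[r] = 1.0973, γ^t·E[r] = 0.184423, running G = 3.217852
t=6: π = [0.1351, 0.2649, 0.2378, 0.1135, 0.2486], E[r] = 1.0973, γ^t·E[r] = 0.129096, running G = 3.346948
t=7: π = [0.1351, 0.2649, 0.2378, 0.1135, 0.2486], E[r] = 1.0973, γ^t·E[r] = 0.090367, running G = 3.437315
t=8: π = [0.1351, 0.2649, 0.2378, 0.1135, 0.2486], E[r] = 1.0973, γ^t·E[r] = 0.063257, running G = 3.500572

G = 3.5006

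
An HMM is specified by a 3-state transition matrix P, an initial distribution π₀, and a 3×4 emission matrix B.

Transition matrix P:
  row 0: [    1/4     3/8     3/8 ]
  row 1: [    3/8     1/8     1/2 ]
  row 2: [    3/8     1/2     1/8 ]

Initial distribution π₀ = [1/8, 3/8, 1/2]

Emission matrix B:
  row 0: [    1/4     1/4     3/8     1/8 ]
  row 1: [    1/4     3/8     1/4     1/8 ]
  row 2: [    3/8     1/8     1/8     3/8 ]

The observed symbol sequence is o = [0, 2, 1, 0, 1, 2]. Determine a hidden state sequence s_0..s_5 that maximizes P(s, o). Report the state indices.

t=0: δ = [3.125e-02, 9.375e-02, 1.875e-01]  (obs o_0=0)
t=1: δ = [2.637e-02, 2.344e-02, 5.859e-03]  ψ = [2, 2, 1]  (obs o_1=2)
t=2: δ = [2.197e-03, 3.708e-03, 1.465e-03]  ψ = [1, 0, 1]  (obs o_2=1)
t=3: δ = [3.476e-04, 2.060e-04, 6.952e-04]  ψ = [1, 0, 1]  (obs o_3=0)
t=4: δ = [6.518e-05, 1.304e-04, 1.629e-05]  ψ = [2, 2, 0]  (obs o_4=1)
t=5: δ = [1.833e-05, 6.110e-06, 8.147e-06]  ψ = [1, 0, 1]  (obs o_5=2)
backtrack: best end state = 0; path = [2, 0, 1, 2, 1, 0]

path = [2, 0, 1, 2, 1, 0]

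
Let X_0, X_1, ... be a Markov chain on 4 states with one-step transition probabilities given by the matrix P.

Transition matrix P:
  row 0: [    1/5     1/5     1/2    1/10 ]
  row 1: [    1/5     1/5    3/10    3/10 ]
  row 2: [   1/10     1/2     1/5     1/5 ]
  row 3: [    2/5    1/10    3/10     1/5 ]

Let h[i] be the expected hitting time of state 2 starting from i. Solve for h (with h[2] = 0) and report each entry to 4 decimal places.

h = [2.3116, 2.8643, 0.0000, 2.7638]

First-step conditioning: h[2] = 0; for i ≠ 2, h[i] = 1 + Σ_k P[i][k]·h[k].
  h[0] = 1 + 1/5·h[0] + 1/5·h[1] + 1/10·h[3]
  h[1] = 1 + 1/5·h[0] + 1/5·h[1] + 3/10·h[3]
  h[3] = 1 + 2/5·h[0] + 1/10·h[1] + 1/5·h[3]
Solving the 3×3 linear system over states ≠ 2 gives exactly h = [460/199, 570/199, 0, 550/199] (h[2] = 0 is the target).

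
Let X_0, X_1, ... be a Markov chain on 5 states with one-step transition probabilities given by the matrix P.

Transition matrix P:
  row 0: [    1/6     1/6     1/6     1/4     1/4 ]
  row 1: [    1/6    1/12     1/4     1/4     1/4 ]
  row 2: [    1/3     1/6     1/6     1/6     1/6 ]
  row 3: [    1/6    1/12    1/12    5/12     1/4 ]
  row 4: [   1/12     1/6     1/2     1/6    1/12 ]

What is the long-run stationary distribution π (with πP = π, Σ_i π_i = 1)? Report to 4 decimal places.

π = [0.1872, 0.1340, 0.2225, 0.2579, 0.1984]

Balance equations π_j = Σ_i π_i·P[i][j]:
  π_0 = 1/6·π_0 + 1/6·π_1 + 1/3·π_2 + 1/6·π_3 + 1/12·π_4
  π_1 = 1/6·π_0 + 1/12·π_1 + 1/6·π_2 + 1/12·π_3 + 1/6·π_4
  π_2 = 1/6·π_0 + 1/4·π_1 + 1/6·π_2 + 1/12·π_3 + 1/2·π_4
  π_3 = 1/4·π_0 + 1/4·π_1 + 1/6·π_2 + 5/12·π_3 + 1/6·π_4
  normalize: π_0 + π_1 + π_2 + π_3 + π_4 = 1
Solving the linear system gives exactly π = [2076/11089, 1486/11089, 2467/11089, 220/853, 2200/11089].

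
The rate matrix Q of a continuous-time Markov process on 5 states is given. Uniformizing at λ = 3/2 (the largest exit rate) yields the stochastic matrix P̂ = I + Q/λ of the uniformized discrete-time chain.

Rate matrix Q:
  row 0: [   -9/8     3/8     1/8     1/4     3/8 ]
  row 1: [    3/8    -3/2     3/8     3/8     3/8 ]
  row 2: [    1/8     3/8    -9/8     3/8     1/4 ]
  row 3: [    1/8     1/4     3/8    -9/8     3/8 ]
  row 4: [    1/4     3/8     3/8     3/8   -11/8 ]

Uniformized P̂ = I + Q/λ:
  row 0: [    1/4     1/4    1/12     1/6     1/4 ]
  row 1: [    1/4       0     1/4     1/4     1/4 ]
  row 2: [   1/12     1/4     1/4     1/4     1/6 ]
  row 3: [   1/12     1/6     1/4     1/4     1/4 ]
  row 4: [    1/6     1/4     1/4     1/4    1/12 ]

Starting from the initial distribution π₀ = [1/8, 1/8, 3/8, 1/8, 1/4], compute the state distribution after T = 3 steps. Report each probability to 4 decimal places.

π = [0.1560, 0.1857, 0.2238, 0.2369, 0.1976]

t=0: π = [0.1250, 0.1250, 0.3750, 0.1250, 0.2500]
t=1: π = [0.1458, 0.2083, 0.2292, 0.2396, 0.1771]
t=2: π = [0.1571, 0.1780, 0.2257, 0.2378, 0.2014]
t=3: π = [0.1560, 0.1857, 0.2238, 0.2369, 0.1976]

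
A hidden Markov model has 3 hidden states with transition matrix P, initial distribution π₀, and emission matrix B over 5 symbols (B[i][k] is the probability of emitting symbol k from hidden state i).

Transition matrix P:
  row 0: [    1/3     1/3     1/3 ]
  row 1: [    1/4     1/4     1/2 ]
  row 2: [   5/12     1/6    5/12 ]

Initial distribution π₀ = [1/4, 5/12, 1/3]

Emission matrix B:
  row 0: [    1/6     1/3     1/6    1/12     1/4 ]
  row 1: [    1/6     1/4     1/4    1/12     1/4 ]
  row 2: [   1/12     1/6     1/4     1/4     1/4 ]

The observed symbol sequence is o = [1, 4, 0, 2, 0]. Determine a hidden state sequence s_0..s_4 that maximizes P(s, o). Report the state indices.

path = [1, 2, 0, 2, 0]

t=0: δ = [8.333e-02, 1.042e-01, 5.556e-02]  (obs o_0=1)
t=1: δ = [6.944e-03, 6.944e-03, 1.302e-02]  ψ = [0, 0, 1]  (obs o_1=4)
t=2: δ = [9.042e-04, 3.858e-04, 4.521e-04]  ψ = [2, 0, 2]  (obs o_2=0)
t=3: δ = [5.023e-05, 7.535e-05, 7.535e-05]  ψ = [0, 0, 0]  (obs o_3=2)
t=4: δ = [5.233e-06, 3.140e-06, 3.140e-06]  ψ = [2, 1, 1]  (obs o_4=0)
backtrack: best end state = 0; path = [1, 2, 0, 2, 0]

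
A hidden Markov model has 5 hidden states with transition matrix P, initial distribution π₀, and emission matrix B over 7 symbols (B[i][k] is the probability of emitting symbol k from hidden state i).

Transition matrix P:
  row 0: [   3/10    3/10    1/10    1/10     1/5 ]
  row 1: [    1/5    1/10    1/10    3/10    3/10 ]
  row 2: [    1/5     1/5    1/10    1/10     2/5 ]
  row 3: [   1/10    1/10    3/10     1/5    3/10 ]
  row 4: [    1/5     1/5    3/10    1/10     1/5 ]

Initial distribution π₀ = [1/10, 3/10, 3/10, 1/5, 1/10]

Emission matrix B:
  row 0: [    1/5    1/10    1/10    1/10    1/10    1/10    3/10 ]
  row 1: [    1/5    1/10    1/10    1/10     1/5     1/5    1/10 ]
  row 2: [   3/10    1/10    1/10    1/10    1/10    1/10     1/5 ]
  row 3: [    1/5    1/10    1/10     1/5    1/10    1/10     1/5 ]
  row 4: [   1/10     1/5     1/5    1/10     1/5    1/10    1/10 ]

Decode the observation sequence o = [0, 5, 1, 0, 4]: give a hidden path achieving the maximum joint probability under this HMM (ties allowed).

t=0: δ = [2.000e-02, 6.000e-02, 9.000e-02, 4.000e-02, 1.000e-02]  (obs o_0=0)
t=1: δ = [1.800e-03, 3.600e-03, 1.200e-03, 1.800e-03, 3.600e-03]  ψ = [2, 2, 3, 1, 2]  (obs o_1=5)
t=2: δ = [7.200e-05, 7.200e-05, 1.080e-04, 1.080e-04, 2.160e-04]  ψ = [1, 4, 4, 1, 1]  (obs o_2=1)
t=3: δ = [8.640e-06, 8.640e-06, 1.944e-05, 4.320e-06, 4.320e-06]  ψ = [4, 4, 4, 1, 2]  (obs o_3=0)
t=4: δ = [3.888e-07, 7.776e-07, 1.944e-07, 2.592e-07, 1.555e-06]  ψ = [2, 2, 2, 1, 2]  (obs o_4=4)
backtrack: best end state = 4; path = [2, 1, 4, 2, 4]

path = [2, 1, 4, 2, 4]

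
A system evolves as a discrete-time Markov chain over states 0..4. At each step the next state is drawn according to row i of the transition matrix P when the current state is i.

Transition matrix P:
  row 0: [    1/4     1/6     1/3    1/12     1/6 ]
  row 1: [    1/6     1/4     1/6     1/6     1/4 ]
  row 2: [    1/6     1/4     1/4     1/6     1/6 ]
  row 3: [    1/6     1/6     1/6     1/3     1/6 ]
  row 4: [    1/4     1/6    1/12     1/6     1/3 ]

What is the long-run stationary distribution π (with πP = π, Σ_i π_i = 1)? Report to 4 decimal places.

π = [0.2018, 0.1999, 0.1985, 0.1798, 0.2200]

Balance equations π_j = Σ_i π_i·P[i][j]:
  π_0 = 1/4·π_0 + 1/6·π_1 + 1/6·π_2 + 1/6·π_3 + 1/4·π_4
  π_1 = 1/6·π_0 + 1/4·π_1 + 1/4·π_2 + 1/6·π_3 + 1/6·π_4
  π_2 = 1/3·π_0 + 1/6·π_1 + 1/4·π_2 + 1/6·π_3 + 1/12·π_4
  π_3 = 1/12·π_0 + 1/6·π_1 + 1/6·π_2 + 1/3·π_3 + 1/6·π_4
  normalize: π_0 + π_1 + π_2 + π_3 + π_4 = 1
Solving the linear system gives exactly π = [2688/13319, 2662/13319, 2644/13319, 2395/13319, 2930/13319].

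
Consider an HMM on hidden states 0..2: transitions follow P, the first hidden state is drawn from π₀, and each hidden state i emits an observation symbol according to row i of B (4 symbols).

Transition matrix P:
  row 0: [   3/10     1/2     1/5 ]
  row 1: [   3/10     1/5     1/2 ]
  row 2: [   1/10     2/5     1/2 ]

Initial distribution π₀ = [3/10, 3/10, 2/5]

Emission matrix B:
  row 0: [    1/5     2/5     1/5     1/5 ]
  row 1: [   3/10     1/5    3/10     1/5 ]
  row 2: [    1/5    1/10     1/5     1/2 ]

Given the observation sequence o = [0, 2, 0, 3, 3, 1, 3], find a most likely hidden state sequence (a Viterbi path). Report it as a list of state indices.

path = [1, 2, 1, 2, 2, 1, 2]

t=0: δ = [6.000e-02, 9.000e-02, 8.000e-02]  (obs o_0=0)
t=1: δ = [5.400e-03, 9.600e-03, 9.000e-03]  ψ = [1, 2, 1]  (obs o_1=2)
t=2: δ = [5.760e-04, 1.080e-03, 9.600e-04]  ψ = [1, 2, 1]  (obs o_2=0)
t=3: δ = [6.480e-05, 7.680e-05, 2.700e-04]  ψ = [1, 2, 1]  (obs o_3=3)
t=4: δ = [5.400e-06, 2.160e-05, 6.750e-05]  ψ = [2, 2, 2]  (obs o_4=3)
t=5: δ = [2.700e-06, 5.400e-06, 3.375e-06]  ψ = [2, 2, 2]  (obs o_5=1)
t=6: δ = [3.240e-07, 2.700e-07, 1.350e-06]  ψ = [1, 0, 1]  (obs o_6=3)
backtrack: best end state = 2; path = [1, 2, 1, 2, 2, 1, 2]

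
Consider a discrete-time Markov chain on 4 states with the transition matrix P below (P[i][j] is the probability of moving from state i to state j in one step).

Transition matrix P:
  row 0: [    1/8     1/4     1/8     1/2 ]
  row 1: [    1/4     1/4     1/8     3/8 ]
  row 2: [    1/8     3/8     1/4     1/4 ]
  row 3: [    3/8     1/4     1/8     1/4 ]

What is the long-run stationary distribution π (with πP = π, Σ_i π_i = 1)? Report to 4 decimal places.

Balance equations π_j = Σ_i π_i·P[i][j]:
  π_0 = 1/8·π_0 + 1/4·π_1 + 1/8·π_2 + 3/8·π_3
  π_1 = 1/4·π_0 + 1/4·π_1 + 3/8·π_2 + 1/4·π_3
  π_2 = 1/8·π_0 + 1/8·π_1 + 1/4·π_2 + 1/8·π_3
  normalize: π_0 + π_1 + π_2 + π_3 = 1
Solving the linear system gives exactly π = [137/560, 15/56, 1/7, 193/560].

π = [0.2446, 0.2679, 0.1429, 0.3446]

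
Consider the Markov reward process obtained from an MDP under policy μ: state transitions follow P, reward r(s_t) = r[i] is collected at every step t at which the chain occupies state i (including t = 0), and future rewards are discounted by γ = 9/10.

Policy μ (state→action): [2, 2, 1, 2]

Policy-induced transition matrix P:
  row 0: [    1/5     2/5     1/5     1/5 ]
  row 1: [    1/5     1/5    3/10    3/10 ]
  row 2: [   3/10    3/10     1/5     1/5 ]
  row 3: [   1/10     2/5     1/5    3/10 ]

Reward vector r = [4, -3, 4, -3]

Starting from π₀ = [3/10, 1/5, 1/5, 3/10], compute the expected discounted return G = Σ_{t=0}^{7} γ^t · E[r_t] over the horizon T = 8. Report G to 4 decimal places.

t=0: π = [0.3000, 0.2000, 0.2000, 0.3000], E[r] = 0.5000, γ^t·E[r] = 0.500000, running G = 0.500000
t=1: π = [0.1900, 0.3400, 0.2200, 0.2500], E[r] = -0.1300, γ^t·E[r] = -0.117000, running G = 0.383000
t=2: π = [0.1970, 0.3100, 0.2340, 0.2590], E[r] = 0.0170, γ^t·E[r] = 0.013770, running G = 0.396770
t=3: π = [0.1975, 0.3146, 0.2310, 0.2569], E[r] = -0.0005, γ^t·E[r] = -0.000365, running G = 0.396406
t=4: π = [0.1974, 0.3140, 0.2315, 0.2572], E[r] = 0.0021, γ^t·E[r] = 0.001371, running G = 0.397777
t=5: π = [0.1974, 0.3141, 0.2314, 0.2571], E[r] = 0.0018, γ^t·E[r] = 0.001065, running G = 0.398841
t=6: π = [0.1974, 0.3140, 0.2314, 0.2571], E[r] = 0.0018, γ^t·E[r] = 0.000978, running G = 0.399819
t=7: π = [0.1974, 0.3140, 0.2314, 0.2571], E[r] = 0.0018, γ^t·E[r] = 0.000878, running G = 0.400698

G = 0.4007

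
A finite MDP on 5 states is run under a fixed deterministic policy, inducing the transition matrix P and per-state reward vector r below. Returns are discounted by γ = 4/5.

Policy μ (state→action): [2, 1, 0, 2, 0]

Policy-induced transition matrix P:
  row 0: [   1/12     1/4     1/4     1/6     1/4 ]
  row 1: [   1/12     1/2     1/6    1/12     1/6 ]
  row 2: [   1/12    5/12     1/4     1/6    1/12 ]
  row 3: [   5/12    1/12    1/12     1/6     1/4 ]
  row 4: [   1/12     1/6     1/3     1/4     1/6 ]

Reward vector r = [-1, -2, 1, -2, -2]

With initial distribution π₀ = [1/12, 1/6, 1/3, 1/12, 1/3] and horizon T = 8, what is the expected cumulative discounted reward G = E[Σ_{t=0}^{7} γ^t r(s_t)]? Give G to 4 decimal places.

t=0: π = [0.0833, 0.1667, 0.3333, 0.0833, 0.3333], E[r] = -0.9167, γ^t·E[r] = -0.916667, running G = -0.916667
t=1: π = [0.1111, 0.3056, 0.2500, 0.1806, 0.1528], E[r] = -1.1389, γ^t·E[r] = -0.911111, running G = -1.827778
t=2: π = [0.1435, 0.3252, 0.2072, 0.1539, 0.1701], E[r] = -1.2350, γ^t·E[r] = -0.790370, running G = -2.618148
t=3: π = [0.1346, 0.3260, 0.2114, 0.1537, 0.1742], E[r] = -1.2311, γ^t·E[r] = -0.630321, running G = -3.248469
t=4: π = [0.1346, 0.3266, 0.2117, 0.1540, 0.1731], E[r] = -1.2302, γ^t·E[r] = -0.503908, running G = -3.752377
t=5: π = [0.1347, 0.3268, 0.2115, 0.1539, 0.1731], E[r] = -1.2307, γ^t·E[r] = -0.403281, running G = -4.155658
t=6: π = [0.1346, 0.3269, 0.2115, 0.1539, 0.1731], E[r] = -1.2308, γ^t·E[r] = -0.322635, running G = -4.478293
t=7: π = [0.1346, 0.3269, 0.2115, 0.1538, 0.1731], E[r] = -1.2308, γ^t·E[r] = -0.258110, running G = -4.736402

G = -4.7364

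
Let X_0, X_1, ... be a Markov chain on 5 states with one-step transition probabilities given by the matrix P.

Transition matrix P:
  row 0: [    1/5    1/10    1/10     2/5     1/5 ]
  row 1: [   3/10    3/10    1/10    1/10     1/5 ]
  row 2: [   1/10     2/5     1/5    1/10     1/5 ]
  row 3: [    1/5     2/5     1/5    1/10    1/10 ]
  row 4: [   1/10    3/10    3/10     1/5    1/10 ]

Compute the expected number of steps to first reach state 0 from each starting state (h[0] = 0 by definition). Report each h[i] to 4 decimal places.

h = [0.0000, 4.5122, 5.5149, 4.9593, 5.5556]

First-step conditioning: h[0] = 0; for i ≠ 0, h[i] = 1 + Σ_k P[i][k]·h[k].
  h[1] = 1 + 3/10·h[1] + 1/10·h[2] + 1/10·h[3] + 1/5·h[4]
  h[2] = 1 + 2/5·h[1] + 1/5·h[2] + 1/10·h[3] + 1/5·h[4]
  h[3] = 1 + 2/5·h[1] + 1/5·h[2] + 1/10·h[3] + 1/10·h[4]
  h[4] = 1 + 3/10·h[1] + 3/10·h[2] + 1/5·h[3] + 1/10·h[4]
Solving the 4×4 linear system over states ≠ 0 gives exactly h = [0, 185/41, 2035/369, 610/123, 50/9] (h[0] = 0 is the target).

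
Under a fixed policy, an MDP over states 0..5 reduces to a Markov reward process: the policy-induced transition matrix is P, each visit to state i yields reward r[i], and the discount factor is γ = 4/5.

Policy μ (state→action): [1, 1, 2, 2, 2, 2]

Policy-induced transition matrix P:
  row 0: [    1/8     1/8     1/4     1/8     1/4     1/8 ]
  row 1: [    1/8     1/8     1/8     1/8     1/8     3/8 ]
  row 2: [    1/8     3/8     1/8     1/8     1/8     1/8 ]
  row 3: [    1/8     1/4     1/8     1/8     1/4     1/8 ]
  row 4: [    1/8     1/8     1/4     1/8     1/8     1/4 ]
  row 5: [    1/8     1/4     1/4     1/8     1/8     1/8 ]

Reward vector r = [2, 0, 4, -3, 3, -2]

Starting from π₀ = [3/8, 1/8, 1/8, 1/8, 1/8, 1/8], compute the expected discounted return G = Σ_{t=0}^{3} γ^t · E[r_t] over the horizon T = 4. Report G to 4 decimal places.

G = 2.5215

t=0: π = [0.3750, 0.1250, 0.1250, 0.1250, 0.1250, 0.1250], E[r] = 1.0000, γ^t·E[r] = 1.000000, running G = 1.000000
t=1: π = [0.1250, 0.1875, 0.2031, 0.1250, 0.1875, 0.1719], E[r] = 0.9063, γ^t·E[r] = 0.725000, running G = 1.725000
t=2: π = [0.1250, 0.2129, 0.1855, 0.1250, 0.1563, 0.1953], E[r] = 0.6953, γ^t·E[r] = 0.445000, running G = 2.170000
t=3: π = [0.1250, 0.2114, 0.1846, 0.1250, 0.1563, 0.1978], E[r] = 0.6865, γ^t·E[r] = 0.351500, running G = 2.521500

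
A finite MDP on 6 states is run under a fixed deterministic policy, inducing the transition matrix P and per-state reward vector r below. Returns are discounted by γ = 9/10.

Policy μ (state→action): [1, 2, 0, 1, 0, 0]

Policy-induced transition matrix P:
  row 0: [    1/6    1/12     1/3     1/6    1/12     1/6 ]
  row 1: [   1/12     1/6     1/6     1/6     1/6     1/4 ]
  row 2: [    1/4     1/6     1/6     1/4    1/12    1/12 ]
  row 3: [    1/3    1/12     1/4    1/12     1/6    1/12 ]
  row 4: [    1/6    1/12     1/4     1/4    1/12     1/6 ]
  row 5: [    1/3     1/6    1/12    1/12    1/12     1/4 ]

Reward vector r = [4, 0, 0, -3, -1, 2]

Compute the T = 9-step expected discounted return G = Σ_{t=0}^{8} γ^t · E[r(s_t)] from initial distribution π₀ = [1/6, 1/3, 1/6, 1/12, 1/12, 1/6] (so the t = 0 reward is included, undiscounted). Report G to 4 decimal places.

t=0: π = [0.1667, 0.3333, 0.1667, 0.0833, 0.0833, 0.1667], E[r] = 0.6667, γ^t·E[r] = 0.666667, running G = 0.666667
t=1: π = [0.1944, 0.1389, 0.1944, 0.1667, 0.1181, 0.1875], E[r] = 0.5347, γ^t·E[r] = 0.481250, running G = 1.147917
t=2: π = [0.2303, 0.1267, 0.2072, 0.1632, 0.1088, 0.1638], E[r] = 0.6505, γ^t·E[r] = 0.526875, running G = 1.674792
t=3: π = [0.2279, 0.1248, 0.2141, 0.1658, 0.1075, 0.1600], E[r] = 0.6267, γ^t·E[r] = 0.456891, running G = 2.131682
t=4: π = [0.2284, 0.1249, 0.2141, 0.1663, 0.1075, 0.1587], E[r] = 0.6246, γ^t·E[r] = 0.409799, running G = 2.541481
t=5: π = [0.2283, 0.1248, 0.2143, 0.1664, 0.1076, 0.1586], E[r] = 0.6236, γ^t·E[r] = 0.368212, running G = 2.909693
t=6: π = [0.2283, 0.1248, 0.2143, 0.1664, 0.1076, 0.1586], E[r] = 0.6234, γ^t·E[r] = 0.331324, running G = 3.241017
t=7: π = [0.2283, 0.1248, 0.2143, 0.1664, 0.1076, 0.1586], E[r] = 0.6234, γ^t·E[r] = 0.298178, running G = 3.539196
t=8: π = [0.2283, 0.1248, 0.2143, 0.1664, 0.1076, 0.1586], E[r] = 0.6234, γ^t·E[r] = 0.268358, running G = 3.807553

G = 3.8076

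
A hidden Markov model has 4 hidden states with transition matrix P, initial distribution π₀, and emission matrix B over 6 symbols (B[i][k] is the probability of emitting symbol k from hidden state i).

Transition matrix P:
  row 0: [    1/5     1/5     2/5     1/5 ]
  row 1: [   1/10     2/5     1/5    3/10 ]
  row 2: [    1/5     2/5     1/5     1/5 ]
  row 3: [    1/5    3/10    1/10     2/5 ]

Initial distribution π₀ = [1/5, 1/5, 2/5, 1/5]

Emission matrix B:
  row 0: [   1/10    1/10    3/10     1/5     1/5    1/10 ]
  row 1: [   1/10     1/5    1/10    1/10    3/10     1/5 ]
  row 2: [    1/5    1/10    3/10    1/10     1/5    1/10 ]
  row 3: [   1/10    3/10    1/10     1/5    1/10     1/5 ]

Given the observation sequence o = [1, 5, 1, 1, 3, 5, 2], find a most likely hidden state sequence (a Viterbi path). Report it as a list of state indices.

path = [3, 3, 3, 3, 3, 3, 0]

t=0: δ = [2.000e-02, 4.000e-02, 4.000e-02, 6.000e-02]  (obs o_0=1)
t=1: δ = [1.200e-03, 3.600e-03, 8.000e-04, 4.800e-03]  ψ = [3, 3, 0, 3]  (obs o_1=5)
t=2: δ = [9.600e-05, 2.880e-04, 7.200e-05, 5.760e-04]  ψ = [3, 1, 1, 3]  (obs o_2=1)
t=3: δ = [1.152e-05, 3.456e-05, 5.760e-06, 6.912e-05]  ψ = [3, 3, 1, 3]  (obs o_3=1)
t=4: δ = [2.765e-06, 2.074e-06, 6.912e-07, 5.530e-06]  ψ = [3, 3, 1, 3]  (obs o_4=3)
t=5: δ = [1.106e-07, 3.318e-07, 1.106e-07, 4.424e-07]  ψ = [3, 3, 0, 3]  (obs o_5=5)
t=6: δ = [2.654e-08, 1.327e-08, 1.991e-08, 1.769e-08]  ψ = [3, 1, 1, 3]  (obs o_6=2)
backtrack: best end state = 0; path = [3, 3, 3, 3, 3, 3, 0]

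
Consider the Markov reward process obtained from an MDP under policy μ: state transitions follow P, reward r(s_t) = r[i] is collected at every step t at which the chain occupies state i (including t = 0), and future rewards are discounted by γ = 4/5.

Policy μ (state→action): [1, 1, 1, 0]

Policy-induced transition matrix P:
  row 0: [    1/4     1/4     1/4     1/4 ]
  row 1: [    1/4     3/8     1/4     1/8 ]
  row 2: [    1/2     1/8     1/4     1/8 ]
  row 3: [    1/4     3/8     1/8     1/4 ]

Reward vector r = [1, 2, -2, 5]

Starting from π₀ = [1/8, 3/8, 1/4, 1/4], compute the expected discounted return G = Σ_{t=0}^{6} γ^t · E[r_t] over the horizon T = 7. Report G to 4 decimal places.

G = 5.5779

t=0: π = [0.1250, 0.3750, 0.2500, 0.2500], E[r] = 1.6250, γ^t·E[r] = 1.625000, running G = 1.625000
t=1: π = [0.3125, 0.2969, 0.2188, 0.1719], E[r] = 1.3281, γ^t·E[r] = 1.062500, running G = 2.687500
t=2: π = [0.3047, 0.2813, 0.2285, 0.1855], E[r] = 1.3379, γ^t·E[r] = 0.856250, running G = 3.543750
t=3: π = [0.3071, 0.2798, 0.2268, 0.1863], E[r] = 1.3445, γ^t·E[r] = 0.688375, running G = 4.232125
t=4: π = [0.3067, 0.2799, 0.2267, 0.1867], E[r] = 1.3465, γ^t·E[r] = 0.551513, running G = 4.783638
t=5: π = [0.3067, 0.2800, 0.2267, 0.1867], E[r] = 1.3467, γ^t·E[r] = 0.441279, running G = 5.224916
t=6: π = [0.3067, 0.2800, 0.2267, 0.1867], E[r] = 1.3467, γ^t·E[r] = 0.353023, running G = 5.577939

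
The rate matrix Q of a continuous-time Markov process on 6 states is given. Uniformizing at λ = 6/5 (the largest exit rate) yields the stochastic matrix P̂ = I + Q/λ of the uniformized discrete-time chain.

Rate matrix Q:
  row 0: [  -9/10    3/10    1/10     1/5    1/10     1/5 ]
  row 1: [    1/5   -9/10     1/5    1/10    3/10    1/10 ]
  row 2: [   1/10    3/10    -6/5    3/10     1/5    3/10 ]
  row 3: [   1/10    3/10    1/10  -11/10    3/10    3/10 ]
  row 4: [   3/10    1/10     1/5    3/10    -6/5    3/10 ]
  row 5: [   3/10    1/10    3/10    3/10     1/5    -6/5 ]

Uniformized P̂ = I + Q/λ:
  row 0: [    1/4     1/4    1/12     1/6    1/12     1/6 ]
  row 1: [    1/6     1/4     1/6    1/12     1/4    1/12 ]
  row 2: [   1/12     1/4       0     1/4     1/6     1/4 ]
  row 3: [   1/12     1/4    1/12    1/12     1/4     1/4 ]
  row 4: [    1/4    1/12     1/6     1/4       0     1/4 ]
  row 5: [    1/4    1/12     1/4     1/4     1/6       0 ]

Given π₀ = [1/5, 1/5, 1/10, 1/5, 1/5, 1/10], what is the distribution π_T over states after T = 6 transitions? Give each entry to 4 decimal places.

t=0: π = [0.2000, 0.2000, 0.1000, 0.2000, 0.2000, 0.1000]
t=1: π = [0.1833, 0.2000, 0.1250, 0.1667, 0.1500, 0.1750]
t=2: π = [0.1847, 0.1958, 0.1313, 0.1736, 0.1569, 0.1576]
t=3: π = [0.1829, 0.1976, 0.1281, 0.1730, 0.1559, 0.1626]
t=4: π = [0.1834, 0.1969, 0.1292, 0.1730, 0.1563, 0.1612]
t=5: π = [0.1832, 0.1971, 0.1289, 0.1731, 0.1562, 0.1616]
t=6: π = [0.1833, 0.1970, 0.1290, 0.1730, 0.1562, 0.1615]

π = [0.1833, 0.1970, 0.1290, 0.1730, 0.1562, 0.1615]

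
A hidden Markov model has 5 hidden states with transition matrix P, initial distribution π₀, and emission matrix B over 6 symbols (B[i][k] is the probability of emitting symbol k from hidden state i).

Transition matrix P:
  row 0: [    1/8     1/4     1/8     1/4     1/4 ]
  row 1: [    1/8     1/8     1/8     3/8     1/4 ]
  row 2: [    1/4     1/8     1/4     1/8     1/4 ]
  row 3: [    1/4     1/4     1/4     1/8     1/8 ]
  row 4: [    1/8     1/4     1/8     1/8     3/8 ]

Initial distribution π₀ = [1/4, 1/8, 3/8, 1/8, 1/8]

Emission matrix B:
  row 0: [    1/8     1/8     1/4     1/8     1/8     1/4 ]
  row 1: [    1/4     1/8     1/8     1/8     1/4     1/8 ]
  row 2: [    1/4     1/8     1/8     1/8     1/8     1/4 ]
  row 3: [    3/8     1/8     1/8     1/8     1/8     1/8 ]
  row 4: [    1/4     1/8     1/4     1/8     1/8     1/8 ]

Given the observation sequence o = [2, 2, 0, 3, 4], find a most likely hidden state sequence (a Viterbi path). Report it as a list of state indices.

path = [0, 4, 4, 4, 1]

t=0: δ = [6.250e-02, 1.562e-02, 4.688e-02, 1.562e-02, 3.125e-02]  (obs o_0=2)
t=1: δ = [2.930e-03, 1.953e-03, 1.465e-03, 1.953e-03, 3.906e-03]  ψ = [2, 0, 2, 0, 0]  (obs o_1=2)
t=2: δ = [6.104e-05, 2.441e-04, 1.221e-04, 2.747e-04, 3.662e-04]  ψ = [3, 4, 3, 0, 4]  (obs o_2=0)
t=3: δ = [8.583e-06, 1.144e-05, 8.583e-06, 1.144e-05, 1.717e-05]  ψ = [3, 4, 3, 1, 4]  (obs o_3=3)
t=4: δ = [3.576e-07, 1.073e-06, 3.576e-07, 5.364e-07, 8.047e-07]  ψ = [3, 4, 3, 1, 4]  (obs o_4=4)
backtrack: best end state = 1; path = [0, 4, 4, 4, 1]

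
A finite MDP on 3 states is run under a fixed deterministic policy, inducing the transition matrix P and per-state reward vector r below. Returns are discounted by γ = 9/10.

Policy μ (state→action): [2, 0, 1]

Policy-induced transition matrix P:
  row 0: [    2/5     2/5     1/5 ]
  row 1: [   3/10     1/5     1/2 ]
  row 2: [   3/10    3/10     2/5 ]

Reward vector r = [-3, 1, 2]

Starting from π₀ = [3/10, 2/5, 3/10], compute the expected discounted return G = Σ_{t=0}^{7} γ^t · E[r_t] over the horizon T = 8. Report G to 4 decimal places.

G = 0.2698

t=0: π = [0.3000, 0.4000, 0.3000], E[r] = 0.1000, γ^t·E[r] = 0.100000, running G = 0.100000
t=1: π = [0.3300, 0.2900, 0.3800], E[r] = 0.0600, γ^t·E[r] = 0.054000, running G = 0.154000
t=2: π = [0.3330, 0.3040, 0.3630], E[r] = 0.0310, γ^t·E[r] = 0.025110, running G = 0.179110
t=3: π = [0.3333, 0.3029, 0.3638], E[r] = 0.0306, γ^t·E[r] = 0.022307, running G = 0.201417
t=4: π = [0.3333, 0.3030, 0.3636], E[r] = 0.0303, γ^t·E[r] = 0.019886, running G = 0.221304
t=5: π = [0.3333, 0.3030, 0.3636], E[r] = 0.0303, γ^t·E[r] = 0.017895, running G = 0.239199
t=6: π = [0.3333, 0.3030, 0.3636], E[r] = 0.0303, γ^t·E[r] = 0.016104, running G = 0.255303
t=7: π = [0.3333, 0.3030, 0.3636], E[r] = 0.0303, γ^t·E[r] = 0.014494, running G = 0.269797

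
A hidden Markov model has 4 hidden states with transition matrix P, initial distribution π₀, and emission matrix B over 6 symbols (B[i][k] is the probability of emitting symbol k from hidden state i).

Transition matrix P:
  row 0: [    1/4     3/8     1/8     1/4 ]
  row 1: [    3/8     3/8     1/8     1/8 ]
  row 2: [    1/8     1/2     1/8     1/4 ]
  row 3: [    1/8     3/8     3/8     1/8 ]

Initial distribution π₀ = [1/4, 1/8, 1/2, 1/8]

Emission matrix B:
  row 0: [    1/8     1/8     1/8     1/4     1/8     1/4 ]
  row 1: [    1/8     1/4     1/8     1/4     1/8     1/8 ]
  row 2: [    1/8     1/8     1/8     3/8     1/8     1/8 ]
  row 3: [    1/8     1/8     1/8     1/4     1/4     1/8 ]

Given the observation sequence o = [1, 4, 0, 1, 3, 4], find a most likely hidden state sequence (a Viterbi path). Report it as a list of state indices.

path = [2, 3, 2, 1, 0, 3]

t=0: δ = [3.125e-02, 3.125e-02, 6.250e-02, 1.562e-02]  (obs o_0=1)
t=1: δ = [1.465e-03, 3.906e-03, 9.766e-04, 3.906e-03]  ψ = [1, 2, 2, 2]  (obs o_1=4)
t=2: δ = [1.831e-04, 1.831e-04, 1.831e-04, 6.104e-05]  ψ = [1, 1, 3, 1]  (obs o_2=0)
t=3: δ = [8.583e-06, 2.289e-05, 2.861e-06, 5.722e-06]  ψ = [1, 2, 0, 0]  (obs o_3=1)
t=4: δ = [2.146e-06, 2.146e-06, 1.073e-06, 7.153e-07]  ψ = [1, 1, 1, 1]  (obs o_4=3)
t=5: δ = [1.006e-07, 1.006e-07, 3.353e-08, 1.341e-07]  ψ = [1, 0, 0, 0]  (obs o_5=4)
backtrack: best end state = 3; path = [2, 3, 2, 1, 0, 3]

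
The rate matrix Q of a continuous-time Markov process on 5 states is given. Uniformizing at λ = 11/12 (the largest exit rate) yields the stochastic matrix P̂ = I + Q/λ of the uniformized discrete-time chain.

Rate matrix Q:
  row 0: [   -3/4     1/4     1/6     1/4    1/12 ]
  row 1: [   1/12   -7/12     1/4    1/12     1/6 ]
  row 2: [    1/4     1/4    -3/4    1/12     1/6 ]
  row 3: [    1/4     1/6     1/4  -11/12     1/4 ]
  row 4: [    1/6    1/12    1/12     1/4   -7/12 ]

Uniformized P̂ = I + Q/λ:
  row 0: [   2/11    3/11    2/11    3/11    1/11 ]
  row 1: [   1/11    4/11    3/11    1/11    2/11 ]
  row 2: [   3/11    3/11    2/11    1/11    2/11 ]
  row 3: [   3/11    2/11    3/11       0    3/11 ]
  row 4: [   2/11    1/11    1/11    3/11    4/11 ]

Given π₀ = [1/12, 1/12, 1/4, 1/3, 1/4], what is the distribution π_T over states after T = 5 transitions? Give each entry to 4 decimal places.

π = [0.1917, 0.2412, 0.1978, 0.1515, 0.2178]

t=0: π = [0.0833, 0.0833, 0.2500, 0.3333, 0.2500]
t=1: π = [0.2273, 0.2045, 0.1970, 0.1212, 0.2500]
t=2: π = [0.1921, 0.2348, 0.1887, 0.1667, 0.2176]
t=3: π = [0.1928, 0.2394, 0.1985, 0.1503, 0.2191]
t=4: π = [0.1918, 0.2410, 0.1973, 0.1521, 0.2178]
t=5: π = [0.1917, 0.2412, 0.1978, 0.1515, 0.2178]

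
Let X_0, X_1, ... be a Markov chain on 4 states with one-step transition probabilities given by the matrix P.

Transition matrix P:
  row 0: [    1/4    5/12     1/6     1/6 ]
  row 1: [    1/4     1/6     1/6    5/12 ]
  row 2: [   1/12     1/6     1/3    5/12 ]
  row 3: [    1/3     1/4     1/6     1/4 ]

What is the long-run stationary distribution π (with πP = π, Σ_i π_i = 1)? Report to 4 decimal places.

π = [0.2421, 0.2526, 0.2000, 0.3053]

Balance equations π_j = Σ_i π_i·P[i][j]:
  π_0 = 1/4·π_0 + 1/4·π_1 + 1/12·π_2 + 1/3·π_3
  π_1 = 5/12·π_0 + 1/6·π_1 + 1/6·π_2 + 1/4·π_3
  π_2 = 1/6·π_0 + 1/6·π_1 + 1/3·π_2 + 1/6·π_3
  normalize: π_0 + π_1 + π_2 + π_3 = 1
Solving the linear system gives exactly π = [23/95, 24/95, 1/5, 29/95].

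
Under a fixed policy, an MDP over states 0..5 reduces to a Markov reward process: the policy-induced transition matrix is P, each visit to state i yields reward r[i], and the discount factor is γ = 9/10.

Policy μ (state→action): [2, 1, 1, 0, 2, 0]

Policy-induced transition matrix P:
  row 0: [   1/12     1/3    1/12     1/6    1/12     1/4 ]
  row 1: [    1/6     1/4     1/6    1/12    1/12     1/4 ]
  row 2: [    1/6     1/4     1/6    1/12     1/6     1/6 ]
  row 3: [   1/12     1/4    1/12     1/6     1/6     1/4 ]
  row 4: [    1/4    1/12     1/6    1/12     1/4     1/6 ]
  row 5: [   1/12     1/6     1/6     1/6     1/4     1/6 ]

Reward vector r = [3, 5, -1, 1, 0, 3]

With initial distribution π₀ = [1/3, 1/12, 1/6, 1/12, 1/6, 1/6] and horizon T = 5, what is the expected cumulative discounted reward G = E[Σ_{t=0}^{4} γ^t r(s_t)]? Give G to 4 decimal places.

t=0: π = [0.3333, 0.0833, 0.1667, 0.0833, 0.1667, 0.1667], E[r] = 1.8333, γ^t·E[r] = 1.833333, running G = 1.833333
t=1: π = [0.1319, 0.2361, 0.1319, 0.1319, 0.1597, 0.2083], E[r] = 2.2014, γ^t·E[r] = 1.981250, running G = 3.814583
t=2: π = [0.1406, 0.2170, 0.1447, 0.1227, 0.1667, 0.2083], E[r] = 2.1100, γ^t·E[r] = 1.709063, running G = 5.523646
t=3: π = [0.1413, 0.2166, 0.1447, 0.1226, 0.1681, 0.2067], E[r] = 2.1046, γ^t·E[r] = 1.534289, running G = 7.057935
t=4: π = [0.1415, 0.2165, 0.1447, 0.1225, 0.1681, 0.2067], E[r] = 2.1050, γ^t·E[r] = 1.381097, running G = 8.439032

G = 8.4390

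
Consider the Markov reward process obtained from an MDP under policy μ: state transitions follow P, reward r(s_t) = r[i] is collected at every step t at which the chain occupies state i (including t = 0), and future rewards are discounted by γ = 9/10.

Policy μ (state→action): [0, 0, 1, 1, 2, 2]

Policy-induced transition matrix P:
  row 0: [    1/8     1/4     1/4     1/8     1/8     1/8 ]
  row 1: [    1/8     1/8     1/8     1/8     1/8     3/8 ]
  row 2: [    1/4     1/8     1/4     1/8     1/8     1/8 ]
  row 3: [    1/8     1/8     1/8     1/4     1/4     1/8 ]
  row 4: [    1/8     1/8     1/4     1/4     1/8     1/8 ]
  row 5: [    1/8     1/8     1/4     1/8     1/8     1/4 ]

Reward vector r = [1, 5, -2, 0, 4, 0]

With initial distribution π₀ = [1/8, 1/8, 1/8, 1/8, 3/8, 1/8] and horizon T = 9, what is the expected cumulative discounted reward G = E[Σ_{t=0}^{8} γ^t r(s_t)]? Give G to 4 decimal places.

t=0: π = [0.1250, 0.1250, 0.1250, 0.1250, 0.3750, 0.1250], E[r] = 2.0000, γ^t·E[r] = 2.000000, running G = 2.000000
t=1: π = [0.1406, 0.1406, 0.2188, 0.1875, 0.1406, 0.1719], E[r] = 0.9688, γ^t·E[r] = 0.871875, running G = 2.871875
t=2: π = [0.1523, 0.1426, 0.2090, 0.1660, 0.1484, 0.1816], E[r] = 1.0410, γ^t·E[r] = 0.843223, running G = 3.715098
t=3: π = [0.1511, 0.1440, 0.2114, 0.1643, 0.1458, 0.1833], E[r] = 1.0315, γ^t·E[r] = 0.751959, running G = 4.467057
t=4: π = [0.1514, 0.1439, 0.2115, 0.1638, 0.1455, 0.1839], E[r] = 1.0301, γ^t·E[r] = 0.675862, running G = 5.142919
t=5: π = [0.1514, 0.1439, 0.2115, 0.1637, 0.1455, 0.1840], E[r] = 1.0299, γ^t·E[r] = 0.608125, running G = 5.751044
t=6: π = [0.1514, 0.1439, 0.2116, 0.1636, 0.1455, 0.1840], E[r] = 1.0298, γ^t·E[r] = 0.547287, running G = 6.298331
t=7: π = [0.1514, 0.1439, 0.2116, 0.1636, 0.1455, 0.1840], E[r] = 1.0298, γ^t·E[r] = 0.492555, running G = 6.790886
t=8: π = [0.1514, 0.1439, 0.2116, 0.1636, 0.1455, 0.1840], E[r] = 1.0298, γ^t·E[r] = 0.443298, running G = 7.234184

G = 7.2342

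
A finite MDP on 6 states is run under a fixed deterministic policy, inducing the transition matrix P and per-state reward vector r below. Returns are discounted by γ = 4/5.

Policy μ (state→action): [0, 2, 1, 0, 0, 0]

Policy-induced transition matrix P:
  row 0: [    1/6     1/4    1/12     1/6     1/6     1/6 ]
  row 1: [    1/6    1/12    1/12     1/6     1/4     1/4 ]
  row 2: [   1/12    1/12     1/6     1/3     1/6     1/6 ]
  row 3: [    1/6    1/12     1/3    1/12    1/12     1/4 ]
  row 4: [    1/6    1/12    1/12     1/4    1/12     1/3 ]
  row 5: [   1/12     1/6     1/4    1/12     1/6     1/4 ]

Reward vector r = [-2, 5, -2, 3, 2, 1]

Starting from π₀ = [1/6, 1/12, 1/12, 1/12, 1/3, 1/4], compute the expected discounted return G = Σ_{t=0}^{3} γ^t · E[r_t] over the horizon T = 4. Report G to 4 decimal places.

G = 3.2234

t=0: π = [0.1667, 0.0833, 0.0833, 0.0833, 0.3333, 0.2500], E[r] = 1.0833, γ^t·E[r] = 1.083333, running G = 1.083333
t=1: π = [0.1389, 0.1319, 0.1528, 0.1806, 0.1389, 0.2569], E[r] = 1.1528, γ^t·E[r] = 0.922222, running G = 2.005556
t=2: π = [0.1325, 0.1279, 0.1840, 0.1672, 0.1510, 0.2373], E[r] = 1.0475, γ^t·E[r] = 0.670370, running G = 2.675926
t=3: π = [0.1316, 0.1252, 0.1800, 0.1762, 0.1508, 0.2362], E[r] = 1.0693, γ^t·E[r] = 0.547457, running G = 3.223383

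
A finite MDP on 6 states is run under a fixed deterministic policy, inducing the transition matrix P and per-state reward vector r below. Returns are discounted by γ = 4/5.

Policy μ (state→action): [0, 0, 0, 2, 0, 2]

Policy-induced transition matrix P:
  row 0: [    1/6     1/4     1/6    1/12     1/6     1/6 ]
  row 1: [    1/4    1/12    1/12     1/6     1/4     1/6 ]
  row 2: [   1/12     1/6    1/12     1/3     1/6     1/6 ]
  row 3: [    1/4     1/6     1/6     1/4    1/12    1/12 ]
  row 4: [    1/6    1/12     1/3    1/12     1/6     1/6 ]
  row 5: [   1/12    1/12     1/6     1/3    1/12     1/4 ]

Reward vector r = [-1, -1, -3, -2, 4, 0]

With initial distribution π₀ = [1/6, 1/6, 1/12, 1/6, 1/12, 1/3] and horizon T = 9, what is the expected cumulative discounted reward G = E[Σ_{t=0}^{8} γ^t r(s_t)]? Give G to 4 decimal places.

t=0: π = [0.1667, 0.1667, 0.0833, 0.1667, 0.0833, 0.3333], E[r] = -0.5833, γ^t·E[r] = -0.583333, running G = -0.583333
t=1: π = [0.1597, 0.1319, 0.1597, 0.2292, 0.1389, 0.1806], E[r] = -0.6736, γ^t·E[r] = -0.538889, running G = -1.122222
t=2: π = [0.1684, 0.1424, 0.1655, 0.2176, 0.1435, 0.1626], E[r] = -0.6684, γ^t·E[r] = -0.427778, running G = -1.550000
t=3: π = [0.1693, 0.1433, 0.1649, 0.2135, 0.1468, 0.1621], E[r] = -0.6470, γ^t·E[r] = -0.331284, running G = -1.881284
t=4: π = [0.1692, 0.1431, 0.1655, 0.2126, 0.1473, 0.1624], E[r] = -0.6446, γ^t·E[r] = -0.264018, running G = -2.145302
t=5: π = [0.1690, 0.1430, 0.1655, 0.2127, 0.1473, 0.1625], E[r] = -0.6445, γ^t·E[r] = -0.211183, running G = -2.356485
t=6: π = [0.1690, 0.1430, 0.1655, 0.2127, 0.1473, 0.1625], E[r] = -0.6446, γ^t·E[r] = -0.168980, running G = -2.525465
t=7: π = [0.1690, 0.1430, 0.1655, 0.2127, 0.1473, 0.1625], E[r] = -0.6446, γ^t·E[r] = -0.135191, running G = -2.660655
t=8: π = [0.1690, 0.1430, 0.1655, 0.2127, 0.1473, 0.1625], E[r] = -0.6446, γ^t·E[r] = -0.108153, running G = -2.768808

G = -2.7688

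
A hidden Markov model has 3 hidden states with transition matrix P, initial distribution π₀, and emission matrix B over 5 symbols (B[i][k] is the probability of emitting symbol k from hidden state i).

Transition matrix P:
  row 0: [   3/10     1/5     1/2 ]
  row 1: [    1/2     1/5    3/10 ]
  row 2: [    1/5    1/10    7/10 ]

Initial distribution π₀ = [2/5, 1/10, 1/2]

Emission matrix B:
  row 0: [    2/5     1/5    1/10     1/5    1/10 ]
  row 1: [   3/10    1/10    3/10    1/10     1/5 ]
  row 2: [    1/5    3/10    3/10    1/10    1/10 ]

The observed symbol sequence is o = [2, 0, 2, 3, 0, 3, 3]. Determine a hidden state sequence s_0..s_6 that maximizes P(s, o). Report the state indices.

t=0: δ = [4.000e-02, 3.000e-02, 1.500e-01]  (obs o_0=2)
t=1: δ = [1.200e-02, 4.500e-03, 2.100e-02]  ψ = [2, 2, 2]  (obs o_1=0)
t=2: δ = [4.200e-04, 7.200e-04, 4.410e-03]  ψ = [2, 0, 2]  (obs o_2=2)
t=3: δ = [1.764e-04, 4.410e-05, 3.087e-04]  ψ = [2, 2, 2]  (obs o_3=3)
t=4: δ = [2.470e-05, 1.058e-05, 4.322e-05]  ψ = [2, 0, 2]  (obs o_4=0)
t=5: δ = [1.729e-06, 4.939e-07, 3.025e-06]  ψ = [2, 0, 2]  (obs o_5=3)
t=6: δ = [1.210e-07, 3.457e-08, 2.118e-07]  ψ = [2, 0, 2]  (obs o_6=3)
backtrack: best end state = 2; path = [2, 2, 2, 2, 2, 2, 2]

path = [2, 2, 2, 2, 2, 2, 2]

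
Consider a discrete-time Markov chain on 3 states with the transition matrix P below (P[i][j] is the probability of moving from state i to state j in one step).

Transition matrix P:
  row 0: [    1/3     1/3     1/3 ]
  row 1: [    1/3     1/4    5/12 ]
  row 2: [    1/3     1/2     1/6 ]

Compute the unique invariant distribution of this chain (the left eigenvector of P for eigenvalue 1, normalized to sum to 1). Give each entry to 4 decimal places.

Balance equations π_j = Σ_i π_i·P[i][j]:
  π_0 = 1/3·π_0 + 1/3·π_1 + 1/3·π_2
  π_1 = 1/3·π_0 + 1/4·π_1 + 1/2·π_2
  normalize: π_0 + π_1 + π_2 = 1
Solving the linear system gives exactly π = [1/3, 16/45, 14/45].

π = [0.3333, 0.3556, 0.3111]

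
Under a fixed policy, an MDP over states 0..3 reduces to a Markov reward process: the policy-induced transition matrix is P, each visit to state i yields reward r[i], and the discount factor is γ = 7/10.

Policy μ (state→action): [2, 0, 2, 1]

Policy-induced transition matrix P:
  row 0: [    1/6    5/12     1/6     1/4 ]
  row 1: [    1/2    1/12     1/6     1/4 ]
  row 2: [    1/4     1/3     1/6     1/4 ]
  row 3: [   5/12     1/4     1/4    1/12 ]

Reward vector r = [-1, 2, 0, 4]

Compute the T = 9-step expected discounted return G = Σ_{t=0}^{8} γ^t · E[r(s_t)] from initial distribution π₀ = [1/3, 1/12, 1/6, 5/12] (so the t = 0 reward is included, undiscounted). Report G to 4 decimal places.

G = 3.8342

t=0: π = [0.3333, 0.0833, 0.1667, 0.4167], E[r] = 1.5000, γ^t·E[r] = 1.500000, running G = 1.500000
t=1: π = [0.3125, 0.3056, 0.2014, 0.1806], E[r] = 1.0208, γ^t·E[r] = 0.714583, running G = 2.214583
t=2: π = [0.3304, 0.2679, 0.1817, 0.2199], E[r] = 1.0851, γ^t·E[r] = 0.531684, running G = 2.746267
t=3: π = [0.3261, 0.2756, 0.1850, 0.2133], E[r] = 1.0784, γ^t·E[r] = 0.369896, running G = 3.116163
t=4: π = [0.3273, 0.2738, 0.1844, 0.2144], E[r] = 1.0782, γ^t·E[r] = 0.258869, running G = 3.375033
t=5: π = [0.3269, 0.2743, 0.1845, 0.2143], E[r] = 1.0787, γ^t·E[r] = 0.181291, running G = 3.556324
t=6: π = [0.3270, 0.2742, 0.1845, 0.2143], E[r] = 1.0784, γ^t·E[r] = 0.126876, running G = 3.683200
t=7: π = [0.3270, 0.2742, 0.1845, 0.2143], E[r] = 1.0785, γ^t·E[r] = 0.088821, running G = 3.772021
t=8: π = [0.3270, 0.2742, 0.1845, 0.2143], E[r] = 1.0785, γ^t·E[r] = 0.062173, running G = 3.834194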